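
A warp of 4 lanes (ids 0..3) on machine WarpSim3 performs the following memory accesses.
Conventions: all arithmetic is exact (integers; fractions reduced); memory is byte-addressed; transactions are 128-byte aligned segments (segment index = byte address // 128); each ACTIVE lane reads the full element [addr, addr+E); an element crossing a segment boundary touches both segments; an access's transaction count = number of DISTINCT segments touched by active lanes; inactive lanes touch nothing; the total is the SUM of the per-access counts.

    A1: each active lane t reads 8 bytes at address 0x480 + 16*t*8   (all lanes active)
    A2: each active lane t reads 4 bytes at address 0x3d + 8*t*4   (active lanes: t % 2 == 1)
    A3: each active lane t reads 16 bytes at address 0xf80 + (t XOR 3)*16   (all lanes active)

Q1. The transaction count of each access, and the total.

A1: 4 transactions
A2: 2 transactions
A3: 1 transaction

Answer: 4,2,1; total 7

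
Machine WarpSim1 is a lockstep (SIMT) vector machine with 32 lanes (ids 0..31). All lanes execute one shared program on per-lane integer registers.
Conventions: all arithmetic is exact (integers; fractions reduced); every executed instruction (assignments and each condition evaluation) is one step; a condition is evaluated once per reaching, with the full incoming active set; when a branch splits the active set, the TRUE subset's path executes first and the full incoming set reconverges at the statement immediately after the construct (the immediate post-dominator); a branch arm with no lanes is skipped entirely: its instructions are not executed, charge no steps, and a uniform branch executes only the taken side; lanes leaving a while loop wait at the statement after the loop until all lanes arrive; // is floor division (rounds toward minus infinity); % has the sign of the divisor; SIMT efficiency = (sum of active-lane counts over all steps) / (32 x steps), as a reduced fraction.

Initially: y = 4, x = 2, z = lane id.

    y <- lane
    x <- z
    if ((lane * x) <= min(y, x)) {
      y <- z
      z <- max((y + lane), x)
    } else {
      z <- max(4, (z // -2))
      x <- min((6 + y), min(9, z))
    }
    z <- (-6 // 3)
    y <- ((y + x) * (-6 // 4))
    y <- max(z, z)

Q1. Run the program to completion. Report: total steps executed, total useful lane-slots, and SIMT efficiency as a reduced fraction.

Answer: 10 steps, 256 useful, 4/5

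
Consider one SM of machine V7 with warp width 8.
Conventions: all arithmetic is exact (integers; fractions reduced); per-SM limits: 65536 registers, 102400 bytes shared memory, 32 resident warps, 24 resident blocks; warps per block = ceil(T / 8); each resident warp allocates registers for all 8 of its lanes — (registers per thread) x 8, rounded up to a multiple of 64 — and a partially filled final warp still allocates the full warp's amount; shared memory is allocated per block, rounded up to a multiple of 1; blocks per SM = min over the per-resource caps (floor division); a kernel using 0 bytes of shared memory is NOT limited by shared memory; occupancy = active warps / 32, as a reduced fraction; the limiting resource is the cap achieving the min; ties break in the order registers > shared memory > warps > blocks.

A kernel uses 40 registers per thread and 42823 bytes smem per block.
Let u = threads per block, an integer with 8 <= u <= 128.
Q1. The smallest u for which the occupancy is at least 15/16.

Answer: u = 113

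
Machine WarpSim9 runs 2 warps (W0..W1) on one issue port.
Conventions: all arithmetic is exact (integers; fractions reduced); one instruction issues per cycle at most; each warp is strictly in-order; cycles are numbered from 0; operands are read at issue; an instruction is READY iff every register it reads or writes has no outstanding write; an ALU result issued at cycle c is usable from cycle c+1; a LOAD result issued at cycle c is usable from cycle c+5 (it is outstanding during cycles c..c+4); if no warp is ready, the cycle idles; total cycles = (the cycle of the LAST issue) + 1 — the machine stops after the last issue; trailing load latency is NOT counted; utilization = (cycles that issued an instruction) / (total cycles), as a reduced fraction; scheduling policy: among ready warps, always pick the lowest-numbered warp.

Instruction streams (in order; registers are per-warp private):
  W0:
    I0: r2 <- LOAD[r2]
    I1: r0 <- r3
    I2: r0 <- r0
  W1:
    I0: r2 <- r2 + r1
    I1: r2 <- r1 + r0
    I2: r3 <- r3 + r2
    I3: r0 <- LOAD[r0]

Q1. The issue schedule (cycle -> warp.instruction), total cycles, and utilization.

cycle 0: W0.I0
cycle 1: W0.I1
cycle 2: W0.I2
cycle 3: W1.I0
cycle 4: W1.I1
cycle 5: W1.I2
cycle 6: W1.I3

Answer: 7 cycles, utilization 1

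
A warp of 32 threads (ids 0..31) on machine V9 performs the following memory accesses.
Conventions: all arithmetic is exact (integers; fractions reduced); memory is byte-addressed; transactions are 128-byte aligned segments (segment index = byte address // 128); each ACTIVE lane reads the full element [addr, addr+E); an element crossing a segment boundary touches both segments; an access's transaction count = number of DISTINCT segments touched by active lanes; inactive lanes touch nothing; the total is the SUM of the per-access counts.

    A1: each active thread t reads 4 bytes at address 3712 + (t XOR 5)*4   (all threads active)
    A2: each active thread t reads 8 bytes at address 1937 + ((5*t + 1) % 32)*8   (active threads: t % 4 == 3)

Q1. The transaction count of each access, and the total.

A1: 1 transaction
A2: 2 transactions

Answer: 1,2; total 3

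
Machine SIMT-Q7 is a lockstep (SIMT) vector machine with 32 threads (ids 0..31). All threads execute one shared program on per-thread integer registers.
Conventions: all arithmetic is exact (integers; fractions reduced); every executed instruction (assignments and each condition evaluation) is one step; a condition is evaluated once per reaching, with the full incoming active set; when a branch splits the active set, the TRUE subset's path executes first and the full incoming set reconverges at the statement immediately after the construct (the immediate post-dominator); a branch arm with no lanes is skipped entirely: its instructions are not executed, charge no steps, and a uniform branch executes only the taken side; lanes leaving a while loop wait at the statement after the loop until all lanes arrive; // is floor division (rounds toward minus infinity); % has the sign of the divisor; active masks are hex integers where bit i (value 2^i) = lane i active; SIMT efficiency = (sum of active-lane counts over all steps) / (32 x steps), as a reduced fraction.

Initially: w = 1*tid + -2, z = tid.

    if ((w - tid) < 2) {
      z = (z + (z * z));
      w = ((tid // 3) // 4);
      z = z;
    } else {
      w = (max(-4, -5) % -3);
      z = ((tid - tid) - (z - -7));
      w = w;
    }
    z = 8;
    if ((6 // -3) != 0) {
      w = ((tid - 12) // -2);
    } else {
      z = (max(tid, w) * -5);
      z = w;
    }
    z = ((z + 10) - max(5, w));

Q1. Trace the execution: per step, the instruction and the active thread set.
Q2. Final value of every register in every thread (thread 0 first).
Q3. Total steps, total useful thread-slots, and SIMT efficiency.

step 0: eval ((w - tid) < 2)         0xffffffff
step 1: z <- (z + (z * z))           0xffffffff
step 2: w <- ((tid // 3) // 4)       0xffffffff
step 3: z <- z                       0xffffffff
step 4: z <- 8                       0xffffffff
step 5: eval ((6 // -3) != 0)        0xffffffff
step 6: w <- ((tid - 12) // -2)      0xffffffff
step 7: z <- ((z + 10) - max(5, w))  0xffffffff

Answer: 8 steps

w: 6,5,5,4,4,3,3,2,2,1,1,0,0,-1,-1,-2,-2,-3,-3,-4,-4,-5,-5,-6,-6,-7,-7,-8,-8,-9,-9,-10
z: 12,13,13,13,13,13,13,13,13,13,13,13,13,13,13,13,13,13,13,13,13,13,13,13,13,13,13,13,13,13,13,13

steps = 8; useful = 256; efficiency = 256/256 = 1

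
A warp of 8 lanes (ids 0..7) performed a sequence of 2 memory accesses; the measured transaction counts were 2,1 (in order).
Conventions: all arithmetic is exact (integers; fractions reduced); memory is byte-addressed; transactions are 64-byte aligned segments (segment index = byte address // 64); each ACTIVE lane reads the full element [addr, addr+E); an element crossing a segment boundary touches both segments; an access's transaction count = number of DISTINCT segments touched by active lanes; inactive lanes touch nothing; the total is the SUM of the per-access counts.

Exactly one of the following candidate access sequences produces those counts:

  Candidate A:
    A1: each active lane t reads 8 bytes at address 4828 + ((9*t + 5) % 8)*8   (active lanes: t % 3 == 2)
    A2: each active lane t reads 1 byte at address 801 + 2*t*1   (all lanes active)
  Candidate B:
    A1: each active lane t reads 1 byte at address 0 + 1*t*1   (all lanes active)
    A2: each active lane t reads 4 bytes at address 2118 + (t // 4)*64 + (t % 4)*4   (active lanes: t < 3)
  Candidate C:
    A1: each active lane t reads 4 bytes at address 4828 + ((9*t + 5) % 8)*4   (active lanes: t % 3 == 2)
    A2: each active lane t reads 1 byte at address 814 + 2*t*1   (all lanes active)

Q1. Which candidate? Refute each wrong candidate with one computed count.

B: A1 gives 1 transaction, not 2
C: A1 gives 1 transaction, not 2
A: all counts match (2,1)

Answer: A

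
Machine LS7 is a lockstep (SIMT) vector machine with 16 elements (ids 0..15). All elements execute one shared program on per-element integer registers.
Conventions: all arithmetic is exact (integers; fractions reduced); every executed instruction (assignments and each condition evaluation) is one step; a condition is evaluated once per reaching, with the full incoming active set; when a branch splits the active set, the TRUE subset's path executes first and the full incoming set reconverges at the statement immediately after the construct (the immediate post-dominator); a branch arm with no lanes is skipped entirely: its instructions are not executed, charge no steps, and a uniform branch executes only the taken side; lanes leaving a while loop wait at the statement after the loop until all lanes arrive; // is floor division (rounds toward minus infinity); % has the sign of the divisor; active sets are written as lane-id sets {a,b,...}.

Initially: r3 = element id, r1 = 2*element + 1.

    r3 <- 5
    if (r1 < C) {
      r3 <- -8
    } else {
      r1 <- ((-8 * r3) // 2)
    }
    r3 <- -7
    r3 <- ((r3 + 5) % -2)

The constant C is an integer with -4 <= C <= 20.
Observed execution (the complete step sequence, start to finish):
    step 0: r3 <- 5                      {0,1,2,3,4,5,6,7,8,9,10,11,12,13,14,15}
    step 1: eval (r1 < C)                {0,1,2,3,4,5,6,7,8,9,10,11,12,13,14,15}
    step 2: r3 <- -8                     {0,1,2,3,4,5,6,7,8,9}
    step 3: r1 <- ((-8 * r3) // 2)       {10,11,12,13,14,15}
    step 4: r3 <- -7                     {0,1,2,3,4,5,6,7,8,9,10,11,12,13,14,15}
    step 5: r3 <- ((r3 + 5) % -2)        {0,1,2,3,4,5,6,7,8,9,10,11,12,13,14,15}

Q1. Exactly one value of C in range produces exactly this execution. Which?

Answer: C = 20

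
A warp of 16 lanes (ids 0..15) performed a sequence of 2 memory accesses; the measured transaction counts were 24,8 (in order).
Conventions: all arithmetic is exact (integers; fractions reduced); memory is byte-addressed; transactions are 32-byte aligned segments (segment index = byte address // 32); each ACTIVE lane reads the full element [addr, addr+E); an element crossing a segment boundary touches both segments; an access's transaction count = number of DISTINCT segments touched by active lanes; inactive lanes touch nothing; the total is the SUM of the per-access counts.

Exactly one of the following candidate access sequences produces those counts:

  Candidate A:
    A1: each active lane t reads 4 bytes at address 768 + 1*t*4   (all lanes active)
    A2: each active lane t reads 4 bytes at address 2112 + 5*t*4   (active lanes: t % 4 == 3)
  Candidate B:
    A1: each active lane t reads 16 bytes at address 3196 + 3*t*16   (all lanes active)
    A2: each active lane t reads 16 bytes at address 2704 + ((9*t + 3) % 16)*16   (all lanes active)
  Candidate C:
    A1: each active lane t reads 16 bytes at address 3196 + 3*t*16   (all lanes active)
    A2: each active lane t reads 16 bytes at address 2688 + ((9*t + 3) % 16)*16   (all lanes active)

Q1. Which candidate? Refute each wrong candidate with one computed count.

A: A1 gives 2 transactions, not 24
B: A2 gives 9 transactions, not 8
C: all counts match (24,8)

Answer: C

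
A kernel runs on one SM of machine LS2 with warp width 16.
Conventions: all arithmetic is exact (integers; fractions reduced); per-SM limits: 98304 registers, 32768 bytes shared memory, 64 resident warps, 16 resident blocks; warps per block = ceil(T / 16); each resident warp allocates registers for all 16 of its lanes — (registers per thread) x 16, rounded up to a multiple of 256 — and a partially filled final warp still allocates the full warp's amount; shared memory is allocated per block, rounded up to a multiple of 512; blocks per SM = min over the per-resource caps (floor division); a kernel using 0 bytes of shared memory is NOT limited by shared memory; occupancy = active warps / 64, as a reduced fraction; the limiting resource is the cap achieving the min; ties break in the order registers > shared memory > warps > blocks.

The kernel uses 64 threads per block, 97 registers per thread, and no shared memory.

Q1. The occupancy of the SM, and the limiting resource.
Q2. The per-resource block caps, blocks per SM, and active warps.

Answer: occupancy 13/16, limited by registers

registers: 13 blocks
shared memory: no limit (kernel uses none)
warps: 16 blocks
blocks: 16 blocks

Answer: 13 blocks, 52 active warps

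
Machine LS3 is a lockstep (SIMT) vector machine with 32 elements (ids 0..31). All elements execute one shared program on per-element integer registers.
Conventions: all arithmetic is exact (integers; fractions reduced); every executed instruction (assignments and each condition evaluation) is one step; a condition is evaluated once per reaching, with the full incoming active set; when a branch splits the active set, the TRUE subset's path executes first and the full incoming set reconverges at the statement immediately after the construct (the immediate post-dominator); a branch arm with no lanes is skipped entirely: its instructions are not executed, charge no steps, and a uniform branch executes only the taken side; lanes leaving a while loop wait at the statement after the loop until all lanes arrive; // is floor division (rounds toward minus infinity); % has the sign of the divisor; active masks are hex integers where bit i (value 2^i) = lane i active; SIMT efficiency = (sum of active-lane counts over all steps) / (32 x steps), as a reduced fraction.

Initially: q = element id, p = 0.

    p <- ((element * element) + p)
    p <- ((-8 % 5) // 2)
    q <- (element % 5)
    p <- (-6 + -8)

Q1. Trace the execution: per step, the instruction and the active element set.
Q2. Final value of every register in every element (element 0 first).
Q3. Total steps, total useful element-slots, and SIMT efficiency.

step 0: p <- ((element * element) + p) 0xffffffff
step 1: p <- ((-8 % 5) // 2)         0xffffffff
step 2: q <- (element % 5)           0xffffffff
step 3: p <- (-6 + -8)               0xffffffff

Answer: 4 steps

q: 0,1,2,3,4,0,1,2,3,4,0,1,2,3,4,0,1,2,3,4,0,1,2,3,4,0,1,2,3,4,0,1
p: -14,-14,-14,-14,-14,-14,-14,-14,-14,-14,-14,-14,-14,-14,-14,-14,-14,-14,-14,-14,-14,-14,-14,-14,-14,-14,-14,-14,-14,-14,-14,-14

steps = 4; useful = 128; efficiency = 128/128 = 1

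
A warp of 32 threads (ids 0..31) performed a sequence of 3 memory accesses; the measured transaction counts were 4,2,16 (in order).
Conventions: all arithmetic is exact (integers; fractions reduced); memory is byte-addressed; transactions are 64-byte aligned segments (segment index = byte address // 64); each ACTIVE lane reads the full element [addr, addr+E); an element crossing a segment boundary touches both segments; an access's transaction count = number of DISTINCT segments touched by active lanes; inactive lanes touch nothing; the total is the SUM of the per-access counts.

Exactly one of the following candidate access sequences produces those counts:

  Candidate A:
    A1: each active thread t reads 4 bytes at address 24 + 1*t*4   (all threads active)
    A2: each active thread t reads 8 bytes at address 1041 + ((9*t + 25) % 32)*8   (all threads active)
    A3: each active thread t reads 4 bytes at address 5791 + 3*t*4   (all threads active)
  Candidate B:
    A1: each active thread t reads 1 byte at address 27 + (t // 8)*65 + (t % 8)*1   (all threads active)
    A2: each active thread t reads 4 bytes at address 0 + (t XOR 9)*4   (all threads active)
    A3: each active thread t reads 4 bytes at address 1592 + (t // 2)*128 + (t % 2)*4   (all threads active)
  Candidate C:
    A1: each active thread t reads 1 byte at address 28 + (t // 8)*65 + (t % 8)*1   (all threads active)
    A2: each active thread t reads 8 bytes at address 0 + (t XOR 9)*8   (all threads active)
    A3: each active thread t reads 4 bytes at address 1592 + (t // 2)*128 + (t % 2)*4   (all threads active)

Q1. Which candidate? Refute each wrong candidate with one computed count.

A: A1 gives 3 transactions, not 4
C: A2 gives 4 transactions, not 2
B: all counts match (4,2,16)

Answer: B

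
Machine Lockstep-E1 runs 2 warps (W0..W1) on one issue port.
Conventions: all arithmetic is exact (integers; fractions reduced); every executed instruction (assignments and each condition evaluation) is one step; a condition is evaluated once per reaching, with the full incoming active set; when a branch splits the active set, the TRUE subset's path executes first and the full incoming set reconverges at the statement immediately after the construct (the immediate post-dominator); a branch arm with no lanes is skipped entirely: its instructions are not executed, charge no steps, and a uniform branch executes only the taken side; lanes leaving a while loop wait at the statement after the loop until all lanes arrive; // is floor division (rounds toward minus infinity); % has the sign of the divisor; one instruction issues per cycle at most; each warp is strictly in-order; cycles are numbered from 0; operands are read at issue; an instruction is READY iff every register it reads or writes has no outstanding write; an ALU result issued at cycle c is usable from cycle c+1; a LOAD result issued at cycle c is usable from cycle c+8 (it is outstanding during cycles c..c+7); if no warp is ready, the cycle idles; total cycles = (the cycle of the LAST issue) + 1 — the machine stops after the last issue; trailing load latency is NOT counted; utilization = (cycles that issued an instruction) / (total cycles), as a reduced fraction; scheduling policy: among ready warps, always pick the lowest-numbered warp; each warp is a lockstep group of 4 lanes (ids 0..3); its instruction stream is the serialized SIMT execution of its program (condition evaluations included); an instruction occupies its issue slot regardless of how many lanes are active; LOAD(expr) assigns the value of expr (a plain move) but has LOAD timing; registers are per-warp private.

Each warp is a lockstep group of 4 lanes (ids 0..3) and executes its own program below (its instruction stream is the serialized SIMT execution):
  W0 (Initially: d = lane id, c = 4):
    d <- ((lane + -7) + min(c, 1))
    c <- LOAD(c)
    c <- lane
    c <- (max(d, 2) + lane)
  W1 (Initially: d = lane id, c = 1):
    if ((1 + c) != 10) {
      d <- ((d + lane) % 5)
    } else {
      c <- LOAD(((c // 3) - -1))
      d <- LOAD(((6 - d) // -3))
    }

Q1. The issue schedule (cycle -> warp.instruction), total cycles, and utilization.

cycle 0: W0.I0
cycle 1: W0.I1
cycle 2: W1.I0
cycle 3: W1.I1
cycle 4: idle
cycle 5: idle
cycle 6: idle
cycle 7: idle
cycle 8: idle
cycle 9: W0.I2
cycle 10: W0.I3

Answer: 11 cycles, utilization 6/11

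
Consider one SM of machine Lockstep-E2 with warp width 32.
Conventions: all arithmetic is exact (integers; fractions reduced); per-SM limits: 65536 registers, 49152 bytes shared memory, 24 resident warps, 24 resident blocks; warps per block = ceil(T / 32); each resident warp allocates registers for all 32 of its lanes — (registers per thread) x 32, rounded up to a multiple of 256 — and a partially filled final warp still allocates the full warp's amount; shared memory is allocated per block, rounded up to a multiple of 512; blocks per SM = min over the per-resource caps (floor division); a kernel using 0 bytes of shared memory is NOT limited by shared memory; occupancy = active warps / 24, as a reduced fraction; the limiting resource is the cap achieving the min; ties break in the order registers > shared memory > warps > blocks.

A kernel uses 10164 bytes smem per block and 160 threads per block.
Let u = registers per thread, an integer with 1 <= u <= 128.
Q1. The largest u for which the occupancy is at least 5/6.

Answer: u = 96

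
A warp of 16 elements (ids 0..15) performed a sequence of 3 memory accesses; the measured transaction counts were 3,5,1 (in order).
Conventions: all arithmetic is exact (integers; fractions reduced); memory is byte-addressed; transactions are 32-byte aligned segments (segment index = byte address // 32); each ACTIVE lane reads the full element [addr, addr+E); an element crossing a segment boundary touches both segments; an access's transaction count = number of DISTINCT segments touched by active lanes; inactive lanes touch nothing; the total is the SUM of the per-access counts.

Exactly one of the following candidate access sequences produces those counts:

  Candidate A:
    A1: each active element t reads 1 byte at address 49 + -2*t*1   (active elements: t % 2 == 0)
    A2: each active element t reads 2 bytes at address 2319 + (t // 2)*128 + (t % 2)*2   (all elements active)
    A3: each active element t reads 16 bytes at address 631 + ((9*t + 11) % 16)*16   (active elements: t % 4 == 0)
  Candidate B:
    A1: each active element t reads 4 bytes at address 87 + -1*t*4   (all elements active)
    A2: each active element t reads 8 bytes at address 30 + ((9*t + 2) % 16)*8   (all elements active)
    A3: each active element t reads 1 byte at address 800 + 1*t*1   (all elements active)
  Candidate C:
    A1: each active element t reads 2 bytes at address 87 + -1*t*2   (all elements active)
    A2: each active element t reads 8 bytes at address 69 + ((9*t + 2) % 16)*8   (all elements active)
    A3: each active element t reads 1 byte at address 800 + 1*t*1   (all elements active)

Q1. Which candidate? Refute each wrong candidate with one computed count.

A: A1 gives 2 transactions, not 3
C: A1 gives 2 transactions, not 3
B: all counts match (3,5,1)

Answer: B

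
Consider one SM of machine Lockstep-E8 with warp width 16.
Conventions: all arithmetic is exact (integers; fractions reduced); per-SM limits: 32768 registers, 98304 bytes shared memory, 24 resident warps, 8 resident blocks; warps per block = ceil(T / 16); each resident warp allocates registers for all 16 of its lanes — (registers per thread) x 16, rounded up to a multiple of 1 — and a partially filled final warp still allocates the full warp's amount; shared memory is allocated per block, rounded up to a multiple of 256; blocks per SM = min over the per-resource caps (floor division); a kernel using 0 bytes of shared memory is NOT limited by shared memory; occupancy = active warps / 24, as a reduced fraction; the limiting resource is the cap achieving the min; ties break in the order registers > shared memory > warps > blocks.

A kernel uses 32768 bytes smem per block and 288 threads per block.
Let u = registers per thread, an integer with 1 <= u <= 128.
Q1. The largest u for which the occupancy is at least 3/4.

Answer: u = 113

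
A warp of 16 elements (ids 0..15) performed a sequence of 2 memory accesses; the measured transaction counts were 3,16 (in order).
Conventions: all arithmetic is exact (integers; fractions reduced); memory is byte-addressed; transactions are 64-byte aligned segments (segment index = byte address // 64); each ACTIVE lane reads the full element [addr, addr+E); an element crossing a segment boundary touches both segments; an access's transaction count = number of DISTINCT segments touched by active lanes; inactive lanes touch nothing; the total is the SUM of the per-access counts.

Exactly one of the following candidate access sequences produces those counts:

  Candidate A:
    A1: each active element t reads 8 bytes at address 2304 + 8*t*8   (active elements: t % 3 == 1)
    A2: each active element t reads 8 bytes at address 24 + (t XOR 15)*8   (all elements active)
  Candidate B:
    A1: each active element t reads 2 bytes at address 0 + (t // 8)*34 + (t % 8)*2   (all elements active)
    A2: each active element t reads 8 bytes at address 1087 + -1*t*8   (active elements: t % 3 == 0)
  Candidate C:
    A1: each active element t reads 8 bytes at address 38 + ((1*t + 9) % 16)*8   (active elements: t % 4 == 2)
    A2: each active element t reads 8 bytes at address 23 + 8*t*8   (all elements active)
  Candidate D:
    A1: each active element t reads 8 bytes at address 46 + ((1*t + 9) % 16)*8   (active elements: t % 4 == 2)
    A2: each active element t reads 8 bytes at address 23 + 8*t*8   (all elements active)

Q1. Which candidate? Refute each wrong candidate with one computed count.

A: A1 gives 5 transactions, not 3
B: A1 gives 1 transaction, not 3
D: A1 gives 2 transactions, not 3
C: all counts match (3,16)

Answer: C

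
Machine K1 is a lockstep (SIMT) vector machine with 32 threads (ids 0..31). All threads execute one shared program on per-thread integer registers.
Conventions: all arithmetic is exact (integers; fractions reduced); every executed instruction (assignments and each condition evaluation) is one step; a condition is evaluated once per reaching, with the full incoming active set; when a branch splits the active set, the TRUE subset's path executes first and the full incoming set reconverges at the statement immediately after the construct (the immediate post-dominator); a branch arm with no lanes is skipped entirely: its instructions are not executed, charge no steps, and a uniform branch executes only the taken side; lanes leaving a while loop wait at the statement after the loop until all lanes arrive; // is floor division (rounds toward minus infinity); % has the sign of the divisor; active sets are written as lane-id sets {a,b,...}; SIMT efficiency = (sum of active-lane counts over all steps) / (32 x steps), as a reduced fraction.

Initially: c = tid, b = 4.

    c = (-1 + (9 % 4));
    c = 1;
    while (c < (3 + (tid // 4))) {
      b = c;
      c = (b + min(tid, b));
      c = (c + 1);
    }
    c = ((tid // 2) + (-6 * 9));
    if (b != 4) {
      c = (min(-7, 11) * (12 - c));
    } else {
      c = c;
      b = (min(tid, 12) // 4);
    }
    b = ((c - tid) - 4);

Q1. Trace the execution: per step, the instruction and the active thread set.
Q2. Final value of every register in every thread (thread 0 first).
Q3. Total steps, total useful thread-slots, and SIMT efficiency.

step 0: c <- (-1 + (9 % 4))          {0,1,2,3,4,5,6,7,8,9,10,11,12,13,14,15,16,17,18,19,20,21,22,23,24,25,26,27,28,29,30,31}
step 1: c <- 1                       {0,1,2,3,4,5,6,7,8,9,10,11,12,13,14,15,16,17,18,19,20,21,22,23,24,25,26,27,28,29,30,31}
step 2: eval (c < (3 + (tid // 4)))  {0,1,2,3,4,5,6,7,8,9,10,11,12,13,14,15,16,17,18,19,20,21,22,23,24,25,26,27,28,29,30,31}
step 3: b <- c                       {0,1,2,3,4,5,6,7,8,9,10,11,12,13,14,15,16,17,18,19,20,21,22,23,24,25,26,27,28,29,30,31}
step 4: c <- (b + min(tid, b))       {0,1,2,3,4,5,6,7,8,9,10,11,12,13,14,15,16,17,18,19,20,21,22,23,24,25,26,27,28,29,30,31}
step 5: c <- (c + 1)                 {0,1,2,3,4,5,6,7,8,9,10,11,12,13,14,15,16,17,18,19,20,21,22,23,24,25,26,27,28,29,30,31}
step 6: eval (c < (3 + (tid // 4)))  {0,1,2,3,4,5,6,7,8,9,10,11,12,13,14,15,16,17,18,19,20,21,22,23,24,25,26,27,28,29,30,31}
step 7: b <- c                       {0,4,5,6,7,8,9,10,11,12,13,14,15,16,17,18,19,20,21,22,23,24,25,26,27,28,29,30,31}
step 8: c <- (b + min(tid, b))       {0,4,5,6,7,8,9,10,11,12,13,14,15,16,17,18,19,20,21,22,23,24,25,26,27,28,29,30,31}
step 9: c <- (c + 1)                 {0,4,5,6,7,8,9,10,11,12,13,14,15,16,17,18,19,20,21,22,23,24,25,26,27,28,29,30,31}
step 10: eval (c < (3 + (tid // 4)))  {0,4,5,6,7,8,9,10,11,12,13,14,15,16,17,18,19,20,21,22,23,24,25,26,27,28,29,30,31}
step 11: b <- c                       {20,21,22,23,24,25,26,27,28,29,30,31}
step 12: c <- (b + min(tid, b))       {20,21,22,23,24,25,26,27,28,29,30,31}
step 13: c <- (c + 1)                 {20,21,22,23,24,25,26,27,28,29,30,31}
step 14: eval (c < (3 + (tid // 4)))  {20,21,22,23,24,25,26,27,28,29,30,31}
step 15: c <- ((tid // 2) + (-6 * 9)) {0,1,2,3,4,5,6,7,8,9,10,11,12,13,14,15,16,17,18,19,20,21,22,23,24,25,26,27,28,29,30,31}
step 16: eval (b != 4)                {0,1,2,3,4,5,6,7,8,9,10,11,12,13,14,15,16,17,18,19,20,21,22,23,24,25,26,27,28,29,30,31}
step 17: c <- (min(-7, 11) * (12 - c)) {0,1,2,3,4,5,6,7,8,9,10,11,12,13,14,15,16,17,18,19,20,21,22,23,24,25,26,27,28,29,30,31}
step 18: b <- ((c - tid) - 4)         {0,1,2,3,4,5,6,7,8,9,10,11,12,13,14,15,16,17,18,19,20,21,22,23,24,25,26,27,28,29,30,31}

Answer: 19 steps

c: -462,-462,-455,-455,-448,-448,-441,-441,-434,-434,-427,-427,-420,-420,-413,-413,-406,-406,-399,-399,-392,-392,-385,-385,-378,-378,-371,-371,-364,-364,-357,-357
b: -466,-467,-461,-462,-456,-457,-451,-452,-446,-447,-441,-442,-436,-437,-431,-432,-426,-427,-421,-422,-416,-417,-411,-412,-406,-407,-401,-402,-396,-397,-391,-392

steps = 19; useful = 516; efficiency = 516/608 = 129/152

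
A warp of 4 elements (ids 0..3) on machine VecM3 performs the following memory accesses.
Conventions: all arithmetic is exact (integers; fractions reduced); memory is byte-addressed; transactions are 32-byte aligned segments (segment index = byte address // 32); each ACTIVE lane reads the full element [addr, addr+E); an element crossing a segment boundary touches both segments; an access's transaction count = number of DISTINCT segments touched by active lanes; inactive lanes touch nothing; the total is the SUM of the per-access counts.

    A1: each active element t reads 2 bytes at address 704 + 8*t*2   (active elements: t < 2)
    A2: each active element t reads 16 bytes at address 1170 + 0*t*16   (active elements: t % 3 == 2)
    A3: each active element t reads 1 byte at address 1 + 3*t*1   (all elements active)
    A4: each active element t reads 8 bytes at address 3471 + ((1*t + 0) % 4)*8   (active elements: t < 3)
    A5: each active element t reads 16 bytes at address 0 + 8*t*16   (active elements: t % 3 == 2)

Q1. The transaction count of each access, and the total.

A1: 1 transaction
A2: 2 transactions
A3: 1 transaction
A4: 2 transactions
A5: 1 transaction

Answer: 1,2,1,2,1; total 7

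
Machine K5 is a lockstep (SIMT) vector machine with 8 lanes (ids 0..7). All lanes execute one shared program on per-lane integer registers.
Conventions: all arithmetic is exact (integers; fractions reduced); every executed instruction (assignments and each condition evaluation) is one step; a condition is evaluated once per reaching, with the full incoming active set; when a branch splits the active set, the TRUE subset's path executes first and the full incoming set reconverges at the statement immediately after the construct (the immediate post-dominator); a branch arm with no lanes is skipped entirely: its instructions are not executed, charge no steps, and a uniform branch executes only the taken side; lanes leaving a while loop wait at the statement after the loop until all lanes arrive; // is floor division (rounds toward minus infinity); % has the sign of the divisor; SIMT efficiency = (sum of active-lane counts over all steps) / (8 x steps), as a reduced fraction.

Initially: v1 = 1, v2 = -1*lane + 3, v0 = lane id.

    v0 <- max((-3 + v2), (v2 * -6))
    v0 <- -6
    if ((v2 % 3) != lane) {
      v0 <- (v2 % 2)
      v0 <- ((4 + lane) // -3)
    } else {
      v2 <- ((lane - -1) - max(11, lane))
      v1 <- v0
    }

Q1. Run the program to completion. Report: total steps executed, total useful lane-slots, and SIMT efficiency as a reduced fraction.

Answer: 7 steps, 40 useful, 5/7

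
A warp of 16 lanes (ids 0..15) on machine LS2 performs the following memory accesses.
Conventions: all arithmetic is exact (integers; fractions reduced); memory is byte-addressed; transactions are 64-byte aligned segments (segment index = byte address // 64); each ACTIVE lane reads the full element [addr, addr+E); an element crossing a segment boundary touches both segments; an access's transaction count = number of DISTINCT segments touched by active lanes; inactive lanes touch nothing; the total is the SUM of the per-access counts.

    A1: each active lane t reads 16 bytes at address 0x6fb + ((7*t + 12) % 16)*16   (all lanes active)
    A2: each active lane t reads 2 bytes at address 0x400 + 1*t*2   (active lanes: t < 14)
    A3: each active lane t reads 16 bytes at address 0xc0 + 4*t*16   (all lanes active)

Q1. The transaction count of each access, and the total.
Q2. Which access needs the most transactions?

A1: 5 transactions
A2: 1 transaction
A3: 16 transactions

Answer: 5,1,16; total 22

Answer: A3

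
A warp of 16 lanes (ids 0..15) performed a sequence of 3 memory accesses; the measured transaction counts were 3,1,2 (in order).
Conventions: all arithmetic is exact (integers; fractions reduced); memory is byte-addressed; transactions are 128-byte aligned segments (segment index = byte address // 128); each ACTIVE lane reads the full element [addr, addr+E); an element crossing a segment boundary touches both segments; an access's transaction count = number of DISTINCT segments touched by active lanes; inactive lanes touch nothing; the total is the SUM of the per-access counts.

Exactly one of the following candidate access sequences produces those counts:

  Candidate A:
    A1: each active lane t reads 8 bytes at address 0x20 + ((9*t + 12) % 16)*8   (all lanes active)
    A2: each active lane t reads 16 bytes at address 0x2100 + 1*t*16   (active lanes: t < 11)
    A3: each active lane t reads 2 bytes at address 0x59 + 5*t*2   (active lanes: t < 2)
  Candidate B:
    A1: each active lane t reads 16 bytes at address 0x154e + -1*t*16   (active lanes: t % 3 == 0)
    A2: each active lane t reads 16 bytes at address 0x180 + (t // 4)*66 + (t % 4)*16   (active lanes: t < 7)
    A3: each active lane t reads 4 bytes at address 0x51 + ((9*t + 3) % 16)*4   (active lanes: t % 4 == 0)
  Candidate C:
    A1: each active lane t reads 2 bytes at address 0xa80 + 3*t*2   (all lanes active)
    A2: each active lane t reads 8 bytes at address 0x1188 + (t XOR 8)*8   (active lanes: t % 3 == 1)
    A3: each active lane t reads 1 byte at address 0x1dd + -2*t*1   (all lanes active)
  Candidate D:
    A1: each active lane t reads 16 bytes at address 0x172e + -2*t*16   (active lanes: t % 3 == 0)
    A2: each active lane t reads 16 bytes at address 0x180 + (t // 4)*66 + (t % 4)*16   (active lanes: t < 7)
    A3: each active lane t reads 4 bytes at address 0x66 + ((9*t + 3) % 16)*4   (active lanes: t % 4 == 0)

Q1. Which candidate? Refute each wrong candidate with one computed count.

A: A1 gives 2 transactions, not 3
C: A1 gives 1 transaction, not 3
D: A1 gives 5 transactions, not 3
B: all counts match (3,1,2)

Answer: B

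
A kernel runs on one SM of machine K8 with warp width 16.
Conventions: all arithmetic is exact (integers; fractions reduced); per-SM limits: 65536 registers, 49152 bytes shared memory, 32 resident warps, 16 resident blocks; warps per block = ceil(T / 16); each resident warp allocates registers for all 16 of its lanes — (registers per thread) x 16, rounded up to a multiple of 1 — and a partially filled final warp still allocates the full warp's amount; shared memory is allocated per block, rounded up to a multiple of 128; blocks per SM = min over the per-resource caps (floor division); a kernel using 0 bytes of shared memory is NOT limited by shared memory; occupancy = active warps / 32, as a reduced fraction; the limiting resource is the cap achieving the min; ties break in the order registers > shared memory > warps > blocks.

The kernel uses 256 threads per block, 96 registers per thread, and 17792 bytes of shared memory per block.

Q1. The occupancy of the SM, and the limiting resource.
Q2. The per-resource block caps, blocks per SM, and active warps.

Answer: occupancy 1, limited by registers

registers: 2 blocks
shared memory: 2 blocks
warps: 2 blocks
blocks: 16 blocks

Answer: 2 blocks, 32 active warps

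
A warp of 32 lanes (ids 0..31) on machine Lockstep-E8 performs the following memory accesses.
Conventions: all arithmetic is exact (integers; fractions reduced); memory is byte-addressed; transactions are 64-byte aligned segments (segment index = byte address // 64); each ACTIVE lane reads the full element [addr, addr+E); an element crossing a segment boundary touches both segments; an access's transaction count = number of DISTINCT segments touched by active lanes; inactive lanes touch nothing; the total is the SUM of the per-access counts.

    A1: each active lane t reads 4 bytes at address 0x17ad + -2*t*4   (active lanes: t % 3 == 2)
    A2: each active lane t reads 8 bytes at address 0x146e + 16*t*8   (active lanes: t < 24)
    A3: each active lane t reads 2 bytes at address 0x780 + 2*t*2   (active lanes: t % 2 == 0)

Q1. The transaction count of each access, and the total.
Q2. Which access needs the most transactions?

A1: 4 transactions
A2: 24 transactions
A3: 2 transactions

Answer: 4,24,2; total 30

Answer: A2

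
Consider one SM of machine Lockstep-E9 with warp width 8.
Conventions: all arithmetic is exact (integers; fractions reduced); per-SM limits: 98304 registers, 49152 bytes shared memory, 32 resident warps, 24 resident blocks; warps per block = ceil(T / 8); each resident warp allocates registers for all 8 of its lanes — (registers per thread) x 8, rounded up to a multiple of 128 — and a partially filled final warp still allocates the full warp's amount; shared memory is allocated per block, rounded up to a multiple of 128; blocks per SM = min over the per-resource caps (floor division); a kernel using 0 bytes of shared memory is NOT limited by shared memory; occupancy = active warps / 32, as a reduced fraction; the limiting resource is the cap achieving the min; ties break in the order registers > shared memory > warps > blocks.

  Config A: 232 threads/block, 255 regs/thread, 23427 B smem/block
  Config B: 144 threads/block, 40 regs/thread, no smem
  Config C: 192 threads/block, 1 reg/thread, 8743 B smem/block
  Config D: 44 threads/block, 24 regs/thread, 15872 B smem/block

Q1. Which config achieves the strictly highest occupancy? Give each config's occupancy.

occupancies: A 29/32, B 9/16, C 3/4, D 9/16

Answer: A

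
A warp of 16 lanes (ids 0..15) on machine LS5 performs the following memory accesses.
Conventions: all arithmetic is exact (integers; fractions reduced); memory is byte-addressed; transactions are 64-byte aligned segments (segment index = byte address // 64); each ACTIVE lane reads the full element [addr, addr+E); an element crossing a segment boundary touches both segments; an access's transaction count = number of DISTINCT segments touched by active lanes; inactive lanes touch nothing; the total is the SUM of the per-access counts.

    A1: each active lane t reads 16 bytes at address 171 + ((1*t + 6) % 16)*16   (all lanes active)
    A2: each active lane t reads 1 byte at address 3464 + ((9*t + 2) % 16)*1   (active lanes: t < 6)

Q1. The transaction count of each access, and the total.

A1: 5 transactions
A2: 1 transaction

Answer: 5,1; total 6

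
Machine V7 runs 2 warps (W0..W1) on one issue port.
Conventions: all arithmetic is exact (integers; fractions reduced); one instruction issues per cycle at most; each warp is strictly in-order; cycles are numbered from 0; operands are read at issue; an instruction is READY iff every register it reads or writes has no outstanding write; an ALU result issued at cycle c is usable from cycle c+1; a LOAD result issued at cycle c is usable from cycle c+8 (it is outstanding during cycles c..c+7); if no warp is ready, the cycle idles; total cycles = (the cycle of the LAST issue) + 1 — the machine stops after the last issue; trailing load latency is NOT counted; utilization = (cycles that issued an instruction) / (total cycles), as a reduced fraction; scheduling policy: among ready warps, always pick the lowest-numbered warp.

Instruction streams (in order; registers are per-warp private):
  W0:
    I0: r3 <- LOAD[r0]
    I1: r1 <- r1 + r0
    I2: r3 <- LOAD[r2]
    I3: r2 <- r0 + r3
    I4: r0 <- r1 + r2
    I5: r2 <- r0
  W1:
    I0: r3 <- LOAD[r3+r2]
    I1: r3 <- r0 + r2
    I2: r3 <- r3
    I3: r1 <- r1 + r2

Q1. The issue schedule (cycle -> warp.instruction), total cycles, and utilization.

cycle 0: W0.I0
cycle 1: W0.I1
cycle 2: W1.I0
cycle 3: idle
cycle 4: idle
cycle 5: idle
cycle 6: idle
cycle 7: idle
cycle 8: W0.I2
cycle 9: idle
cycle 10: W1.I1
cycle 11: W1.I2
cycle 12: W1.I3
cycle 13: idle
cycle 14: idle
cycle 15: idle
cycle 16: W0.I3
cycle 17: W0.I4
cycle 18: W0.I5

Answer: 19 cycles, utilization 10/19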